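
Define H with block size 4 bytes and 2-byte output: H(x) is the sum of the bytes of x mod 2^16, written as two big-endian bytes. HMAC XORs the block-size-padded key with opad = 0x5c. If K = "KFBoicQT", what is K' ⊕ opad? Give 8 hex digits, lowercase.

5eef5c5c

Key "KFBoicQT" = 4b 46 42 6f 69 63 51 54 is 8 bytes > B = 4, so hash it first: H(key) = 02 b3, then zero-pad to 4 bytes: K' = 02 b3 00 00.
XOR each byte with 0x5c: 02⊕5c=5e, b3⊕5c=ef, 00⊕5c=5c, 00⊕5c=5c.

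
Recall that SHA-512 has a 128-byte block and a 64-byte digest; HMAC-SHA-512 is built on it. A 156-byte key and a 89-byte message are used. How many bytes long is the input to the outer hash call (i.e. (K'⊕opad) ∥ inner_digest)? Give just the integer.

192

Key is 156 > 128 bytes, so it is hashed to 64 bytes then zero-padded to 128: |K'| = 128.
Outer input = (K'⊕opad) ∥ H(inner) → 128 + 64 = 192 bytes.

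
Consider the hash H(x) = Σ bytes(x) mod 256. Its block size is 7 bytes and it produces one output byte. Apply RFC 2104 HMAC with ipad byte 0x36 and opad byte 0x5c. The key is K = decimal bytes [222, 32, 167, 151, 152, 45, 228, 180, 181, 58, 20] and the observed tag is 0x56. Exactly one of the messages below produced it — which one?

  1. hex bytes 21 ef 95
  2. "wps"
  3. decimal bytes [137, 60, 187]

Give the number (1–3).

3

Key decimal bytes [222, 32, 167, 151, 152, 45, 228, 180, 181, 58, 20] = de 20 a7 97 98 2d e4 b4 b5 3a 14 is 11 bytes > B = 7, so hash it first: H(key) = 9c, then zero-pad to 7 bytes: K' = 9c 00 00 00 00 00 00.
K' ⊕ ipad = aa 36 36 36 36 36 36; K' ⊕ opad = c0 5c 5c 5c 5c 5c 5c.
m1: inner = H(aa 36 36 36 36 36 36 21 ef 95) = 93; tag = H(c0 5c 5c 5c 5c 5c 5c 93) = 7b
m2: inner = H(aa 36 36 36 36 36 36 77 70 73) = 48; tag = H(c0 5c 5c 5c 5c 5c 5c 48) = 30
m3: inner = H(aa 36 36 36 36 36 36 89 3c bb) = 6e; tag = H(c0 5c 5c 5c 5c 5c 5c 6e) = 56 ← matches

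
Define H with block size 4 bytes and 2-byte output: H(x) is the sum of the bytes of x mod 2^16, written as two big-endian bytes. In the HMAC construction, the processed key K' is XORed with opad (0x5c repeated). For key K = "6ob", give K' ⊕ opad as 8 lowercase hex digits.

Key "6ob" = 36 6f 62 is 3 bytes ≤ B = 4; zero-pad to 4 bytes: K' = 36 6f 62 00.
XOR each byte with 0x5c: 36⊕5c=6a, 6f⊕5c=33, 62⊕5c=3e, 00⊕5c=5c.

6a333e5c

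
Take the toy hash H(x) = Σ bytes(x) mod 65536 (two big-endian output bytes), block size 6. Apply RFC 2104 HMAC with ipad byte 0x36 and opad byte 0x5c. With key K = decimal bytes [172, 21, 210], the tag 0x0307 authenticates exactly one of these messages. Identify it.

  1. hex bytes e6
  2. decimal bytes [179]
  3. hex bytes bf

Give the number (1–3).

Key decimal bytes [172, 21, 210] = ac 15 d2 is 3 bytes ≤ B = 6; zero-pad to 6 bytes: K' = ac 15 d2 00 00 00.
K' ⊕ ipad = 9a 23 e4 36 36 36; K' ⊕ opad = f0 49 8e 5c 5c 5c.
m1: inner = H(9a 23 e4 36 36 36 e6) = 03 29; tag = H(f0 49 8e 5c 5c 5c 03 29) = 0307 ← matches
m2: inner = H(9a 23 e4 36 36 36 b3) = 02 f6; tag = H(f0 49 8e 5c 5c 5c 02 f6) = 03d3
m3: inner = H(9a 23 e4 36 36 36 bf) = 03 02; tag = H(f0 49 8e 5c 5c 5c 03 02) = 02e0

1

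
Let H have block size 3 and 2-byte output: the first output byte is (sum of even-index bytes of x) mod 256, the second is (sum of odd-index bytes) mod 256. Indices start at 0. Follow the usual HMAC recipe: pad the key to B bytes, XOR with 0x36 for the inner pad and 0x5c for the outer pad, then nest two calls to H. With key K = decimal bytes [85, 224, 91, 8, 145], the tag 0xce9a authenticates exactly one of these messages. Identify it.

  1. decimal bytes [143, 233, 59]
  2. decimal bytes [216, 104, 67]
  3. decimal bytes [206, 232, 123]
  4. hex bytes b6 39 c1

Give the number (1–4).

Key decimal bytes [85, 224, 91, 8, 145] = 55 e0 5b 08 91 is 5 bytes > B = 3, so hash it first: H(key) = 41 e8, then zero-pad to 3 bytes: K' = 41 e8 00.
K' ⊕ ipad = 77 de 36; K' ⊕ opad = 1d b4 5c.
m1: inner = H(77 de 36 8f e9 3b) = 96 a8; tag = H(1d b4 5c 96 a8) = 214a
m2: inner = H(77 de 36 d8 68 43) = 15 f9; tag = H(1d b4 5c 15 f9) = 72c9
m3: inner = H(77 de 36 ce e8 7b) = 95 27; tag = H(1d b4 5c 95 27) = a049
m4: inner = H(77 de 36 b6 39 c1) = e6 55; tag = H(1d b4 5c e6 55) = ce9a ← matches

4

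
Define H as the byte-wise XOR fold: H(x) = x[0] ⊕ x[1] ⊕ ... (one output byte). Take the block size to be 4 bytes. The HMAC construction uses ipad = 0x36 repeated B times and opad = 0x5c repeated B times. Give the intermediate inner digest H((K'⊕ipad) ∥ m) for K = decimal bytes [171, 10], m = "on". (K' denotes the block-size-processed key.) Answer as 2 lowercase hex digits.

Key decimal bytes [171, 10] = ab 0a is 2 bytes ≤ B = 4; zero-pad to 4 bytes: K' = ab 0a 00 00.
K' ⊕ ipad = 9d 3c 36 36.
Inner input = 9d 3c 36 36 ∥ 6f 6e.
Inner hash: XOR 9d⊕3c⊕36⊕36⊕6f⊕6e = a0.

a0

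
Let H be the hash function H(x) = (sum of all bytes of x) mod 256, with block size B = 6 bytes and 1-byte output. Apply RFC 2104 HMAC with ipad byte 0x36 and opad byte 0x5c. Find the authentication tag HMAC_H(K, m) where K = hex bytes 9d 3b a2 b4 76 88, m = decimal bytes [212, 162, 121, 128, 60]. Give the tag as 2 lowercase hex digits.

83

Key hex bytes 9d 3b a2 b4 76 88 is exactly B = 6 bytes: K' = 9d 3b a2 b4 76 88.
K' ⊕ ipad = ab 0d 94 82 40 be.  K' ⊕ opad = c1 67 fe e8 2a d4.
Inner input = (K'⊕ipad) ∥ m = ab 0d 94 82 40 be ∥ d4 a2 79 80 3c.
Inner hash: sum = 171+13+148+130+64+190+212+162+121+128+60 = 1399; mod 256 = 119 → 77.
Outer input = (K'⊕opad) ∥ inner = c1 67 fe e8 2a d4 ∥ 77.
Outer hash (tag): sum = 193+103+254+232+42+212+119 = 1155; mod 256 = 131 → 83.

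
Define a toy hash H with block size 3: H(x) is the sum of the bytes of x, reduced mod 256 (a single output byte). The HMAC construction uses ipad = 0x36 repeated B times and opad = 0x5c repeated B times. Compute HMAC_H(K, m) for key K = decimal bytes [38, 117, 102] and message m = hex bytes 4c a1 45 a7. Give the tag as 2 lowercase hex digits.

59

Key decimal bytes [38, 117, 102] = 26 75 66 is exactly B = 3 bytes: K' = 26 75 66.
K' ⊕ ipad = 10 43 50.  K' ⊕ opad = 7a 29 3a.
Inner input = (K'⊕ipad) ∥ m = 10 43 50 ∥ 4c a1 45 a7.
Inner hash: sum = 16+67+80+76+161+69+167 = 636; mod 256 = 124 → 7c.
Outer input = (K'⊕opad) ∥ inner = 7a 29 3a ∥ 7c.
Outer hash (tag): sum = 122+41+58+124 = 345; mod 256 = 89 → 59.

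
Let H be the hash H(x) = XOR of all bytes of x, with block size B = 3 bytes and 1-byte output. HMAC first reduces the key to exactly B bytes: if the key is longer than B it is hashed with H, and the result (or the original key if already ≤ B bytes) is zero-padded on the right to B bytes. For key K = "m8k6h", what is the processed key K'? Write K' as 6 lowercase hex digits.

600000

|K| = 5 > B = 3, so first hash the key.
H(K): XOR 6d⊕38⊕6b⊕36⊕68 = 60.
Zero-pad H(K) = 60 to 3 bytes: K' = 60 00 00.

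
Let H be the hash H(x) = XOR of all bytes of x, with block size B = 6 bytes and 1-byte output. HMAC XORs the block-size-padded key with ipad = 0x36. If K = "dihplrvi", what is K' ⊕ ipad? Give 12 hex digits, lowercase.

Key "dihplrvi" = 64 69 68 70 6c 72 76 69 is 8 bytes > B = 6, so hash it first: H(key) = 14, then zero-pad to 6 bytes: K' = 14 00 00 00 00 00.
XOR each byte with 0x36: 14⊕36=22, 00⊕36=36, 00⊕36=36, 00⊕36=36, 00⊕36=36, 00⊕36=36.

223636363636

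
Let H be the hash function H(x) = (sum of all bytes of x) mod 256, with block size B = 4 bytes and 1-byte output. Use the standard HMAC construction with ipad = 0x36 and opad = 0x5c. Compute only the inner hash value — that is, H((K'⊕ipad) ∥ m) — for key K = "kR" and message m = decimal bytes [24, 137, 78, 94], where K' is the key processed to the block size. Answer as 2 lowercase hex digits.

Key "kR" = 6b 52 is 2 bytes ≤ B = 4; zero-pad to 4 bytes: K' = 6b 52 00 00.
K' ⊕ ipad = 5d 64 36 36.
Inner input = 5d 64 36 36 ∥ 18 89 4e 5e.
Inner hash: sum = 93+100+54+54+24+137+78+94 = 634; mod 256 = 122 → 7a.

7a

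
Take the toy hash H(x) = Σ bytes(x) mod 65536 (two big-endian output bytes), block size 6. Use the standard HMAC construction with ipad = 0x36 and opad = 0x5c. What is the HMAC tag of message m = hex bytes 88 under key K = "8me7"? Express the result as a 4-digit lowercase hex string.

Key "8me7" = 38 6d 65 37 is 4 bytes ≤ B = 6; zero-pad to 6 bytes: K' = 38 6d 65 37 00 00.
K' ⊕ ipad = 0e 5b 53 01 36 36.  K' ⊕ opad = 64 31 39 6b 5c 5c.
Inner input = (K'⊕ipad) ∥ m = 0e 5b 53 01 36 36 ∥ 88.
Inner hash: sum = 14+91+83+1+54+54+136 = 433 → 01 b1.
Outer input = (K'⊕opad) ∥ inner = 64 31 39 6b 5c 5c ∥ 01 b1.
Outer hash (tag): sum = 100+49+57+107+92+92+1+177 = 675 → 02 a3.

02a3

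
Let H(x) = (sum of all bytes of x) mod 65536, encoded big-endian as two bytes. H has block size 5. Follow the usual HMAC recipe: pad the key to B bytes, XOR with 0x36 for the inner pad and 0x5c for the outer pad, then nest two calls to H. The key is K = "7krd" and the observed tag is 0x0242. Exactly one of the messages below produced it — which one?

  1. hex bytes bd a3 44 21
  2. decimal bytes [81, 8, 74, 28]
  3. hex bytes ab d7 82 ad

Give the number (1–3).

Key "7krd" = 37 6b 72 64 is 4 bytes ≤ B = 5; zero-pad to 5 bytes: K' = 37 6b 72 64 00.
K' ⊕ ipad = 01 5d 44 52 36; K' ⊕ opad = 6b 37 2e 38 5c.
m1: inner = H(01 5d 44 52 36 bd a3 44 21) = 02 ef; tag = H(6b 37 2e 38 5c 02 ef) = 0255
m2: inner = H(01 5d 44 52 36 51 08 4a 1c) = 01 e9; tag = H(6b 37 2e 38 5c 01 e9) = 024e
m3: inner = H(01 5d 44 52 36 ab d7 82 ad) = 03 db; tag = H(6b 37 2e 38 5c 03 db) = 0242 ← matches

3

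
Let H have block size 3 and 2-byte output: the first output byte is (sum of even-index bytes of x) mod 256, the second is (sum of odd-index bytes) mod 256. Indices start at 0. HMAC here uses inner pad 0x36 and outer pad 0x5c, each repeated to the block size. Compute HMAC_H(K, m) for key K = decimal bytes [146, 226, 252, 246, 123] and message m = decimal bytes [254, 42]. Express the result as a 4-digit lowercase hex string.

Key decimal bytes [146, 226, 252, 246, 123] = 92 e2 fc f6 7b is 5 bytes > B = 3, so hash it first: H(key) = 09 d8, then zero-pad to 3 bytes: K' = 09 d8 00.
K' ⊕ ipad = 3f ee 36.  K' ⊕ opad = 55 84 5c.
Inner input = (K'⊕ipad) ∥ m = 3f ee 36 ∥ fe 2a.
Inner hash: even-index sum = 159 mod 256 = 159; odd-index sum = 492 mod 256 = 236 → 9f ec.
Outer input = (K'⊕opad) ∥ inner = 55 84 5c ∥ 9f ec.
Outer hash (tag): even-index sum = 413 mod 256 = 157; odd-index sum = 291 mod 256 = 35 → 9d 23.

9d23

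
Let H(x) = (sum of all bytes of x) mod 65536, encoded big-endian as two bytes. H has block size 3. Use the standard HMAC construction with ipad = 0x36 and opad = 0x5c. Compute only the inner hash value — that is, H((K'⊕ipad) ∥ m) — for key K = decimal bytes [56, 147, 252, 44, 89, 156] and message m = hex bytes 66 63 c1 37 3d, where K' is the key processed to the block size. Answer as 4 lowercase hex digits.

0346

Key decimal bytes [56, 147, 252, 44, 89, 156] = 38 93 fc 2c 59 9c is 6 bytes > B = 3, so hash it first: H(key) = 02 e8, then zero-pad to 3 bytes: K' = 02 e8 00.
K' ⊕ ipad = 34 de 36.
Inner input = 34 de 36 ∥ 66 63 c1 37 3d.
Inner hash: sum = 52+222+54+102+99+193+55+61 = 838 → 03 46.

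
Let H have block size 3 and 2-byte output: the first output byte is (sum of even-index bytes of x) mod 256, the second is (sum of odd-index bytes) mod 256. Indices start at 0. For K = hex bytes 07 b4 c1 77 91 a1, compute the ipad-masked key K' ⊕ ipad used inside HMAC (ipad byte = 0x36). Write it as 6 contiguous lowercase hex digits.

Key hex bytes 07 b4 c1 77 91 a1 is 6 bytes > B = 3, so hash it first: H(key) = 59 cc, then zero-pad to 3 bytes: K' = 59 cc 00.
XOR each byte with 0x36: 59⊕36=6f, cc⊕36=fa, 00⊕36=36.

6ffa36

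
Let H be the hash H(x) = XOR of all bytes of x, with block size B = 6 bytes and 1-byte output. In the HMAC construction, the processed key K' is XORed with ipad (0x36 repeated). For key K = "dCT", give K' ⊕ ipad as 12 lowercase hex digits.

Key "dCT" = 64 43 54 is 3 bytes ≤ B = 6; zero-pad to 6 bytes: K' = 64 43 54 00 00 00.
XOR each byte with 0x36: 64⊕36=52, 43⊕36=75, 54⊕36=62, 00⊕36=36, 00⊕36=36, 00⊕36=36.

527562363636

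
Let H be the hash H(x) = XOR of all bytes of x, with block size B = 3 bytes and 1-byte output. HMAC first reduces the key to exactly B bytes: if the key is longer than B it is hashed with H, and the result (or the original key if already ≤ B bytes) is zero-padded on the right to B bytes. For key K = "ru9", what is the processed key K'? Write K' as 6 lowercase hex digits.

Key "ru9" = 72 75 39 is exactly B = 3 bytes: K' = 72 75 39.

727539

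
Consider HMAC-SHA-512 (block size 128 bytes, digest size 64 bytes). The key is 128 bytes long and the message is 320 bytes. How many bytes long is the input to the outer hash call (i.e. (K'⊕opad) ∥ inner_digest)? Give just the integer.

Key is 128 ≤ 128 bytes, zero-padded: |K'| = 128.
Outer input = (K'⊕opad) ∥ H(inner) → 128 + 64 = 192 bytes.

192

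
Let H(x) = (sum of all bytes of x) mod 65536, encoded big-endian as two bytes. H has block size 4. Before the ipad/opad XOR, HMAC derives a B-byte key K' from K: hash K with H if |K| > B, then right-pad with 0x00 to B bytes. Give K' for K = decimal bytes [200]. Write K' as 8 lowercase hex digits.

Key decimal bytes [200] = c8 is 1 byte ≤ B = 4; zero-pad to 4 bytes: K' = c8 00 00 00.

c8000000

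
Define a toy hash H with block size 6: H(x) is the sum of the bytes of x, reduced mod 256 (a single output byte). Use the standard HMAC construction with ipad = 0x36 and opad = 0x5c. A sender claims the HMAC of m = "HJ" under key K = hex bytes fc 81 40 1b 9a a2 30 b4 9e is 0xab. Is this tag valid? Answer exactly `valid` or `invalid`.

Key hex bytes fc 81 40 1b 9a a2 30 b4 9e is 9 bytes > B = 6, so hash it first: H(key) = 96, then zero-pad to 6 bytes: K' = 96 00 00 00 00 00.
K' ⊕ ipad = a0 36 36 36 36 36; K' ⊕ opad = ca 5c 5c 5c 5c 5c.
Inner hash: sum = 160+54+54+54+54+54+72+74 = 576; mod 256 = 64 → 40.
Outer hash (recomputed tag): sum = 202+92+92+92+92+92+64 = 726; mod 256 = 214 → d6.
Recomputed tag = d6; claimed = ab → mismatch.

invalid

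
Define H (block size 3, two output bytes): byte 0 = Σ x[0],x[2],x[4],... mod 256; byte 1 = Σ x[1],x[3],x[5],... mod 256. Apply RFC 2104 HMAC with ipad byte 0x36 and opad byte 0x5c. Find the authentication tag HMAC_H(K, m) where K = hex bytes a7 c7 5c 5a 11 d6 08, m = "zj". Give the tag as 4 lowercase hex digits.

Key hex bytes a7 c7 5c 5a 11 d6 08 is 7 bytes > B = 3, so hash it first: H(key) = 1c f7, then zero-pad to 3 bytes: K' = 1c f7 00.
K' ⊕ ipad = 2a c1 36.  K' ⊕ opad = 40 ab 5c.
Inner input = (K'⊕ipad) ∥ m = 2a c1 36 ∥ 7a 6a.
Inner hash: even-index sum = 202 mod 256 = 202; odd-index sum = 315 mod 256 = 59 → ca 3b.
Outer input = (K'⊕opad) ∥ inner = 40 ab 5c ∥ ca 3b.
Outer hash (tag): even-index sum = 215 mod 256 = 215; odd-index sum = 373 mod 256 = 117 → d7 75.

d775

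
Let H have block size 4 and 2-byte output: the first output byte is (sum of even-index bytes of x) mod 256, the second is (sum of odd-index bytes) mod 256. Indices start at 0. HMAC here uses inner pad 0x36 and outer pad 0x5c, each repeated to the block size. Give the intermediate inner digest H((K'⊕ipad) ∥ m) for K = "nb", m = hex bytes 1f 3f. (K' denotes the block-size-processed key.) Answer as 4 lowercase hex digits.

Key "nb" = 6e 62 is 2 bytes ≤ B = 4; zero-pad to 4 bytes: K' = 6e 62 00 00.
K' ⊕ ipad = 58 54 36 36.
Inner input = 58 54 36 36 ∥ 1f 3f.
Inner hash: even-index sum = 173 mod 256 = 173; odd-index sum = 201 mod 256 = 201 → ad c9.

adc9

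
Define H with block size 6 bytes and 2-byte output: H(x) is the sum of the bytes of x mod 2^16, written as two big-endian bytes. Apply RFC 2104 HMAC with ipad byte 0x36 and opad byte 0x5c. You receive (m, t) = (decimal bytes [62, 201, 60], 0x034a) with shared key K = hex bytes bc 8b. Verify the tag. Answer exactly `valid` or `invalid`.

invalid

Key hex bytes bc 8b is 2 bytes ≤ B = 6; zero-pad to 6 bytes: K' = bc 8b 00 00 00 00.
K' ⊕ ipad = 8a bd 36 36 36 36; K' ⊕ opad = e0 d7 5c 5c 5c 5c.
Inner hash: sum = 138+189+54+54+54+54+62+201+60 = 866 → 03 62.
Outer hash (recomputed tag): sum = 224+215+92+92+92+92+3+98 = 908 → 03 8c.
Recomputed tag = 038c; claimed = 034a → mismatch.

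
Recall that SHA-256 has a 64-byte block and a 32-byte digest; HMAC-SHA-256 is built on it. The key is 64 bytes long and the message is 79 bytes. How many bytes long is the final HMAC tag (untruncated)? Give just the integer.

32

The tag is one SHA-256 digest: 32 bytes.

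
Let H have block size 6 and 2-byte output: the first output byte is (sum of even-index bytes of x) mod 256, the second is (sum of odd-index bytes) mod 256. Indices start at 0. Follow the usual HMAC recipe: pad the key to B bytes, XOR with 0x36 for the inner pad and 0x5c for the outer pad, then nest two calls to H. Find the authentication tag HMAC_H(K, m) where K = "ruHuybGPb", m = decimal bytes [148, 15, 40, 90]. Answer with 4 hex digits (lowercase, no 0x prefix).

Key "ruHuybGPb" = 72 75 48 75 79 62 47 50 62 is 9 bytes > B = 6, so hash it first: H(key) = dc 9c, then zero-pad to 6 bytes: K' = dc 9c 00 00 00 00.
K' ⊕ ipad = ea aa 36 36 36 36.  K' ⊕ opad = 80 c0 5c 5c 5c 5c.
Inner input = (K'⊕ipad) ∥ m = ea aa 36 36 36 36 ∥ 94 0f 28 5a.
Inner hash: even-index sum = 530 mod 256 = 18; odd-index sum = 383 mod 256 = 127 → 12 7f.
Outer input = (K'⊕opad) ∥ inner = 80 c0 5c 5c 5c 5c ∥ 12 7f.
Outer hash (tag): even-index sum = 330 mod 256 = 74; odd-index sum = 503 mod 256 = 247 → 4a f7.

4af7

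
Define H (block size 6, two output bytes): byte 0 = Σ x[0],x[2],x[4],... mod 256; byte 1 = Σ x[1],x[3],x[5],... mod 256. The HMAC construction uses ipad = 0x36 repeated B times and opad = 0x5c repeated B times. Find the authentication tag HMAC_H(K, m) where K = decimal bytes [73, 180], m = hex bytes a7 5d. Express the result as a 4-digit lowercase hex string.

Key decimal bytes [73, 180] = 49 b4 is 2 bytes ≤ B = 6; zero-pad to 6 bytes: K' = 49 b4 00 00 00 00.
K' ⊕ ipad = 7f 82 36 36 36 36.  K' ⊕ opad = 15 e8 5c 5c 5c 5c.
Inner input = (K'⊕ipad) ∥ m = 7f 82 36 36 36 36 ∥ a7 5d.
Inner hash: even-index sum = 402 mod 256 = 146; odd-index sum = 331 mod 256 = 75 → 92 4b.
Outer input = (K'⊕opad) ∥ inner = 15 e8 5c 5c 5c 5c ∥ 92 4b.
Outer hash (tag): even-index sum = 351 mod 256 = 95; odd-index sum = 491 mod 256 = 235 → 5f eb.

5feb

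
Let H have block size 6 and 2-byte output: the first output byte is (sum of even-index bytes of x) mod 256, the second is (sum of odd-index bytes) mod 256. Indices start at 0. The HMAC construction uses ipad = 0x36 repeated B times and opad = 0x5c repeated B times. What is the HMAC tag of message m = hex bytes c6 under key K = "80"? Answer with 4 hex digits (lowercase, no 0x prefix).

Key "80" = 38 30 is 2 bytes ≤ B = 6; zero-pad to 6 bytes: K' = 38 30 00 00 00 00.
K' ⊕ ipad = 0e 06 36 36 36 36.  K' ⊕ opad = 64 6c 5c 5c 5c 5c.
Inner input = (K'⊕ipad) ∥ m = 0e 06 36 36 36 36 ∥ c6.
Inner hash: even-index sum = 320 mod 256 = 64; odd-index sum = 114 mod 256 = 114 → 40 72.
Outer input = (K'⊕opad) ∥ inner = 64 6c 5c 5c 5c 5c ∥ 40 72.
Outer hash (tag): even-index sum = 348 mod 256 = 92; odd-index sum = 406 mod 256 = 150 → 5c 96.

5c96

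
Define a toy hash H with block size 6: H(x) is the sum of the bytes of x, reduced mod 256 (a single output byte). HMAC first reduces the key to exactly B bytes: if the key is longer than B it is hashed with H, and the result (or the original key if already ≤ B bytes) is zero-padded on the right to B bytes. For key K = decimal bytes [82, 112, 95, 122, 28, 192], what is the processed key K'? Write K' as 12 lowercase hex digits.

Key decimal bytes [82, 112, 95, 122, 28, 192] = 52 70 5f 7a 1c c0 is exactly B = 6 bytes: K' = 52 70 5f 7a 1c c0.

52705f7a1cc0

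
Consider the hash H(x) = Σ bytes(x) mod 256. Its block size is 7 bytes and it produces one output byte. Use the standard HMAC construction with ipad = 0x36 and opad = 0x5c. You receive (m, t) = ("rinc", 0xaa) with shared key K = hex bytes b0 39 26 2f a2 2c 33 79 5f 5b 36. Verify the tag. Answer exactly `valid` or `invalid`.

Key hex bytes b0 39 26 2f a2 2c 33 79 5f 5b 36 is 11 bytes > B = 7, so hash it first: H(key) = a8, then zero-pad to 7 bytes: K' = a8 00 00 00 00 00 00.
K' ⊕ ipad = 9e 36 36 36 36 36 36; K' ⊕ opad = f4 5c 5c 5c 5c 5c 5c.
Inner hash: sum = 158+54+54+54+54+54+54+114+105+110+99 = 910; mod 256 = 142 → 8e.
Outer hash (recomputed tag): sum = 244+92+92+92+92+92+92+142 = 938; mod 256 = 170 → aa.
Recomputed tag = aa; claimed = aa → match.

valid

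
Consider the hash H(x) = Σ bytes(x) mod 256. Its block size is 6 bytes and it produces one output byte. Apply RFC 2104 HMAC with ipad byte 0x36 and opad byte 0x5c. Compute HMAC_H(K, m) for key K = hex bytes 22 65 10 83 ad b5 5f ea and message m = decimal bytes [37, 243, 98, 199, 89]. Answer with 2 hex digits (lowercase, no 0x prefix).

Key hex bytes 22 65 10 83 ad b5 5f ea is 8 bytes > B = 6, so hash it first: H(key) = c5, then zero-pad to 6 bytes: K' = c5 00 00 00 00 00.
K' ⊕ ipad = f3 36 36 36 36 36.  K' ⊕ opad = 99 5c 5c 5c 5c 5c.
Inner input = (K'⊕ipad) ∥ m = f3 36 36 36 36 36 ∥ 25 f3 62 c7 59.
Inner hash: sum = 243+54+54+54+54+54+37+243+98+199+89 = 1179; mod 256 = 155 → 9b.
Outer input = (K'⊕opad) ∥ inner = 99 5c 5c 5c 5c 5c ∥ 9b.
Outer hash (tag): sum = 153+92+92+92+92+92+155 = 768; mod 256 = 0 → 00.

00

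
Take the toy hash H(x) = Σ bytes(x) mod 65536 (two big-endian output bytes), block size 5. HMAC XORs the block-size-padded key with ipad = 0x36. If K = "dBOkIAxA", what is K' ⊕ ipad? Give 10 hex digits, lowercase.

Key "dBOkIAxA" = 64 42 4f 6b 49 41 78 41 is 8 bytes > B = 5, so hash it first: H(key) = 02 a3, then zero-pad to 5 bytes: K' = 02 a3 00 00 00.
XOR each byte with 0x36: 02⊕36=34, a3⊕36=95, 00⊕36=36, 00⊕36=36, 00⊕36=36.

3495363636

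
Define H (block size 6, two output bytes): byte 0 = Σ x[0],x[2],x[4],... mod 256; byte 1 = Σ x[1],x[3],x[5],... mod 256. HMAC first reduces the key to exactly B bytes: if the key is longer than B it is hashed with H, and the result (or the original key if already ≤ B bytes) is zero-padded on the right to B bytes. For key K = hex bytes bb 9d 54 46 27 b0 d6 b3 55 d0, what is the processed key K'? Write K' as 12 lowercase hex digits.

|K| = 10 > B = 6, so first hash the key.
H(K): even-index sum = 609 mod 256 = 97; odd-index sum = 790 mod 256 = 22 → 61 16.
Zero-pad H(K) = 61 16 to 6 bytes: K' = 61 16 00 00 00 00.

611600000000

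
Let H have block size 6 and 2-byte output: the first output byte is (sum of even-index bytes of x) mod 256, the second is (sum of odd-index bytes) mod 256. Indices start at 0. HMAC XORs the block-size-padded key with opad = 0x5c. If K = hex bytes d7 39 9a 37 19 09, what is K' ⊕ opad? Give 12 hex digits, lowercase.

Key hex bytes d7 39 9a 37 19 09 is exactly B = 6 bytes: K' = d7 39 9a 37 19 09.
XOR each byte with 0x5c: d7⊕5c=8b, 39⊕5c=65, 9a⊕5c=c6, 37⊕5c=6b, 19⊕5c=45, 09⊕5c=55.

8b65c66b4555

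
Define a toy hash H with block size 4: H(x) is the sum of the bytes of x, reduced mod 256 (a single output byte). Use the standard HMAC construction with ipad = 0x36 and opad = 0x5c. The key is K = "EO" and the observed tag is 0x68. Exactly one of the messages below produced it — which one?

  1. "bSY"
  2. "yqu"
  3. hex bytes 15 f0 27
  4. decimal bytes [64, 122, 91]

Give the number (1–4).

Key "EO" = 45 4f is 2 bytes ≤ B = 4; zero-pad to 4 bytes: K' = 45 4f 00 00.
K' ⊕ ipad = 73 79 36 36; K' ⊕ opad = 19 13 5c 5c.
m1: inner = H(73 79 36 36 62 53 59) = 66; tag = H(19 13 5c 5c 66) = 4a
m2: inner = H(73 79 36 36 79 71 75) = b7; tag = H(19 13 5c 5c b7) = 9b
m3: inner = H(73 79 36 36 15 f0 27) = 84; tag = H(19 13 5c 5c 84) = 68 ← matches
m4: inner = H(73 79 36 36 40 7a 5b) = 6d; tag = H(19 13 5c 5c 6d) = 51

3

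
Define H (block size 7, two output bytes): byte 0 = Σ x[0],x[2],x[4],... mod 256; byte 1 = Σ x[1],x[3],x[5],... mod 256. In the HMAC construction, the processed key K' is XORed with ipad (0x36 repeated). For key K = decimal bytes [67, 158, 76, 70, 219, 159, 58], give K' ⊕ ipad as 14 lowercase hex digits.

Key decimal bytes [67, 158, 76, 70, 219, 159, 58] = 43 9e 4c 46 db 9f 3a is exactly B = 7 bytes: K' = 43 9e 4c 46 db 9f 3a.
XOR each byte with 0x36: 43⊕36=75, 9e⊕36=a8, 4c⊕36=7a, 46⊕36=70, db⊕36=ed, 9f⊕36=a9, 3a⊕36=0c.

75a87a70eda90c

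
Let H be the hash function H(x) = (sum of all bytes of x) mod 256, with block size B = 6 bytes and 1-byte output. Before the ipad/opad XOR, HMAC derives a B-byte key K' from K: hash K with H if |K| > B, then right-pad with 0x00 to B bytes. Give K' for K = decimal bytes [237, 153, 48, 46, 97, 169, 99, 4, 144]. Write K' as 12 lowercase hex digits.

|K| = 9 > B = 6, so first hash the key.
H(K): sum = 237+153+48+46+97+169+99+4+144 = 997; mod 256 = 229 → e5.
Zero-pad H(K) = e5 to 6 bytes: K' = e5 00 00 00 00 00.

e50000000000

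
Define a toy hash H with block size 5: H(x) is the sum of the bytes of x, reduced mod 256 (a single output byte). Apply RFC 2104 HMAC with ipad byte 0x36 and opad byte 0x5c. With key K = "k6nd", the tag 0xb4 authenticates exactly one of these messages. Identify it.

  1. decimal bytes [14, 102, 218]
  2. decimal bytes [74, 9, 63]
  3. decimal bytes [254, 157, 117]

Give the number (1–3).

3

Key "k6nd" = 6b 36 6e 64 is 4 bytes ≤ B = 5; zero-pad to 5 bytes: K' = 6b 36 6e 64 00.
K' ⊕ ipad = 5d 00 58 52 36; K' ⊕ opad = 37 6a 32 38 5c.
m1: inner = H(5d 00 58 52 36 0e 66 da) = 8b; tag = H(37 6a 32 38 5c 8b) = f2
m2: inner = H(5d 00 58 52 36 4a 09 3f) = cf; tag = H(37 6a 32 38 5c cf) = 36
m3: inner = H(5d 00 58 52 36 fe 9d 75) = 4d; tag = H(37 6a 32 38 5c 4d) = b4 ← matches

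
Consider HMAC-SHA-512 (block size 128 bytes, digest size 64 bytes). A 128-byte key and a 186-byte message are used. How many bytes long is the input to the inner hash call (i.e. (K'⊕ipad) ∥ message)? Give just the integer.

Key is 128 ≤ 128 bytes, zero-padded: |K'| = 128.
Inner input = (K'⊕ipad) ∥ m → 128 + 186 = 314 bytes.

314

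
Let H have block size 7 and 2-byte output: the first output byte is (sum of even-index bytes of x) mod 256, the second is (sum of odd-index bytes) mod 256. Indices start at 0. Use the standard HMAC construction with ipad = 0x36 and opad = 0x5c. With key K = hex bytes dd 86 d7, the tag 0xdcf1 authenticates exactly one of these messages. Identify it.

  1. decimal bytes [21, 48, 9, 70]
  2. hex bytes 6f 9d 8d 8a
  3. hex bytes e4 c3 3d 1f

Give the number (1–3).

2

Key hex bytes dd 86 d7 is 3 bytes ≤ B = 7; zero-pad to 7 bytes: K' = dd 86 d7 00 00 00 00.
K' ⊕ ipad = eb b0 e1 36 36 36 36; K' ⊕ opad = 81 da 8b 5c 5c 5c 5c.
m1: inner = H(eb b0 e1 36 36 36 36 15 30 09 46) = ae 3a; tag = H(81 da 8b 5c 5c 5c 5c ae 3a) = fe40
m2: inner = H(eb b0 e1 36 36 36 36 6f 9d 8d 8a) = 5f 18; tag = H(81 da 8b 5c 5c 5c 5c 5f 18) = dcf1 ← matches
m3: inner = H(eb b0 e1 36 36 36 36 e4 c3 3d 1f) = 1a 3d; tag = H(81 da 8b 5c 5c 5c 5c 1a 3d) = 01ac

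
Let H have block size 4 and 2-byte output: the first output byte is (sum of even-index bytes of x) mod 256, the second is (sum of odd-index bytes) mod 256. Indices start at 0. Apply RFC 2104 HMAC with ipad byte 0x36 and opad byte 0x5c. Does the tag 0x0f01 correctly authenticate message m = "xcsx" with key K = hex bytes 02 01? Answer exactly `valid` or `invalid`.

valid

Key hex bytes 02 01 is 2 bytes ≤ B = 4; zero-pad to 4 bytes: K' = 02 01 00 00.
K' ⊕ ipad = 34 37 36 36; K' ⊕ opad = 5e 5d 5c 5c.
Inner hash: even-index sum = 341 mod 256 = 85; odd-index sum = 328 mod 256 = 72 → 55 48.
Outer hash (recomputed tag): even-index sum = 271 mod 256 = 15; odd-index sum = 257 mod 256 = 1 → 0f 01.
Recomputed tag = 0f01; claimed = 0f01 → match.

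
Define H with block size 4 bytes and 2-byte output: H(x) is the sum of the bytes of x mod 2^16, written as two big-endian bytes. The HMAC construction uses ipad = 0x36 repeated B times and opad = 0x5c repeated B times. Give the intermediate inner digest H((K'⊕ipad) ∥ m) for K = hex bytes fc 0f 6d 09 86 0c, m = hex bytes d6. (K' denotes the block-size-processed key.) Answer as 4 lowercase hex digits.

019b

Key hex bytes fc 0f 6d 09 86 0c is 6 bytes > B = 4, so hash it first: H(key) = 02 13, then zero-pad to 4 bytes: K' = 02 13 00 00.
K' ⊕ ipad = 34 25 36 36.
Inner input = 34 25 36 36 ∥ d6.
Inner hash: sum = 52+37+54+54+214 = 411 → 01 9b.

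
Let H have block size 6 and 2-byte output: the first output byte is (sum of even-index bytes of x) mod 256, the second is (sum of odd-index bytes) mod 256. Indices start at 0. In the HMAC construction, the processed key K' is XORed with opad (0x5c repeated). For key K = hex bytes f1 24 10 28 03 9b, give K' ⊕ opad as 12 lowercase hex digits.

ad784c745fc7

Key hex bytes f1 24 10 28 03 9b is exactly B = 6 bytes: K' = f1 24 10 28 03 9b.
XOR each byte with 0x5c: f1⊕5c=ad, 24⊕5c=78, 10⊕5c=4c, 28⊕5c=74, 03⊕5c=5f, 9b⊕5c=c7.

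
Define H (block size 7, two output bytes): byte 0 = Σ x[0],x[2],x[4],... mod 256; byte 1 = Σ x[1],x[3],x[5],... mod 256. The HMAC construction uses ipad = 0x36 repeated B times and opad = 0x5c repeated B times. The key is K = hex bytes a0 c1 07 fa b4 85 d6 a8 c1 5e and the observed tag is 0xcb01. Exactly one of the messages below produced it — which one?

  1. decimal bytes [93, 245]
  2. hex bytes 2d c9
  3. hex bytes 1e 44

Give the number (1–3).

Key hex bytes a0 c1 07 fa b4 85 d6 a8 c1 5e is 10 bytes > B = 7, so hash it first: H(key) = f2 46, then zero-pad to 7 bytes: K' = f2 46 00 00 00 00 00.
K' ⊕ ipad = c4 70 36 36 36 36 36; K' ⊕ opad = ae 1a 5c 5c 5c 5c 5c.
m1: inner = H(c4 70 36 36 36 36 36 5d f5) = 5b 39; tag = H(ae 1a 5c 5c 5c 5c 5c 5b 39) = fb2d
m2: inner = H(c4 70 36 36 36 36 36 2d c9) = 2f 09; tag = H(ae 1a 5c 5c 5c 5c 5c 2f 09) = cb01 ← matches
m3: inner = H(c4 70 36 36 36 36 36 1e 44) = aa fa; tag = H(ae 1a 5c 5c 5c 5c 5c aa fa) = bc7c

2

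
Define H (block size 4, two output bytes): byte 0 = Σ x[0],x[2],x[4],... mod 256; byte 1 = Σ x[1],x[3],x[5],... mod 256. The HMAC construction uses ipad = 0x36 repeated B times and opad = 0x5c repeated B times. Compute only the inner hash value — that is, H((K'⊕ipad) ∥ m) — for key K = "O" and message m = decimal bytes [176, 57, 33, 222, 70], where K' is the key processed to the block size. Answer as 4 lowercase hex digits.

Key "O" = 4f is 1 byte ≤ B = 4; zero-pad to 4 bytes: K' = 4f 00 00 00.
K' ⊕ ipad = 79 36 36 36.
Inner input = 79 36 36 36 ∥ b0 39 21 de 46.
Inner hash: even-index sum = 454 mod 256 = 198; odd-index sum = 387 mod 256 = 131 → c6 83.

c683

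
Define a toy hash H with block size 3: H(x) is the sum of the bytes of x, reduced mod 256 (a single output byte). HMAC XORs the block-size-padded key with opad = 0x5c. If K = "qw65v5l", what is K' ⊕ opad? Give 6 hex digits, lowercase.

Key "qw65v5l" = 71 77 36 35 76 35 6c is 7 bytes > B = 3, so hash it first: H(key) = 6a, then zero-pad to 3 bytes: K' = 6a 00 00.
XOR each byte with 0x5c: 6a⊕5c=36, 00⊕5c=5c, 00⊕5c=5c.

365c5c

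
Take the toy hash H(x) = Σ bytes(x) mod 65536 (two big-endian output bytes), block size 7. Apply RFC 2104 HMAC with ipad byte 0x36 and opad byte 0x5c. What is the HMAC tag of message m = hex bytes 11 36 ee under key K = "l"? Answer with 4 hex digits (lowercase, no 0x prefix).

032d

Key "l" = 6c is 1 byte ≤ B = 7; zero-pad to 7 bytes: K' = 6c 00 00 00 00 00 00.
K' ⊕ ipad = 5a 36 36 36 36 36 36.  K' ⊕ opad = 30 5c 5c 5c 5c 5c 5c.
Inner input = (K'⊕ipad) ∥ m = 5a 36 36 36 36 36 36 ∥ 11 36 ee.
Inner hash: sum = 90+54+54+54+54+54+54+17+54+238 = 723 → 02 d3.
Outer input = (K'⊕opad) ∥ inner = 30 5c 5c 5c 5c 5c 5c ∥ 02 d3.
Outer hash (tag): sum = 48+92+92+92+92+92+92+2+211 = 813 → 03 2d.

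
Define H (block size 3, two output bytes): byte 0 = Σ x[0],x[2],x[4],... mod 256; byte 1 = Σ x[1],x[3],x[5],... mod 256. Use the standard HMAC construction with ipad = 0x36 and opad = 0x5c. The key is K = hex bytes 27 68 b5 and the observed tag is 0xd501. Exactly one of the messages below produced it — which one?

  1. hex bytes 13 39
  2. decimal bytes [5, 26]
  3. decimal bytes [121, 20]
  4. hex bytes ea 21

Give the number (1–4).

1

Key hex bytes 27 68 b5 is exactly B = 3 bytes: K' = 27 68 b5.
K' ⊕ ipad = 11 5e 83; K' ⊕ opad = 7b 34 e9.
m1: inner = H(11 5e 83 13 39) = cd 71; tag = H(7b 34 e9 cd 71) = d501 ← matches
m2: inner = H(11 5e 83 05 1a) = ae 63; tag = H(7b 34 e9 ae 63) = c7e2
m3: inner = H(11 5e 83 79 14) = a8 d7; tag = H(7b 34 e9 a8 d7) = 3bdc
m4: inner = H(11 5e 83 ea 21) = b5 48; tag = H(7b 34 e9 b5 48) = ace9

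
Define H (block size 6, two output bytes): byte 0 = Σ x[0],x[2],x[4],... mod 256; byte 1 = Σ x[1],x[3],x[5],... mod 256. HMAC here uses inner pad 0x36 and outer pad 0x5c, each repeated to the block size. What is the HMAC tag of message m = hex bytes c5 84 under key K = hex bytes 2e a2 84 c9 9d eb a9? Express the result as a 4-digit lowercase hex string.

5b12

Key hex bytes 2e a2 84 c9 9d eb a9 is 7 bytes > B = 6, so hash it first: H(key) = f8 56, then zero-pad to 6 bytes: K' = f8 56 00 00 00 00.
K' ⊕ ipad = ce 60 36 36 36 36.  K' ⊕ opad = a4 0a 5c 5c 5c 5c.
Inner input = (K'⊕ipad) ∥ m = ce 60 36 36 36 36 ∥ c5 84.
Inner hash: even-index sum = 511 mod 256 = 255; odd-index sum = 336 mod 256 = 80 → ff 50.
Outer input = (K'⊕opad) ∥ inner = a4 0a 5c 5c 5c 5c ∥ ff 50.
Outer hash (tag): even-index sum = 603 mod 256 = 91; odd-index sum = 274 mod 256 = 18 → 5b 12.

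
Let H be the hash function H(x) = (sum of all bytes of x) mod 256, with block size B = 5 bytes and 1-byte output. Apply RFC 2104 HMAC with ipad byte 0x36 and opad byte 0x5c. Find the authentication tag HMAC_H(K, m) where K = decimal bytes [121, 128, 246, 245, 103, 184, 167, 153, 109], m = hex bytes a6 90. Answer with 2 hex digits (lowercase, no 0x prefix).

f0

Key decimal bytes [121, 128, 246, 245, 103, 184, 167, 153, 109] = 79 80 f6 f5 67 b8 a7 99 6d is 9 bytes > B = 5, so hash it first: H(key) = b0, then zero-pad to 5 bytes: K' = b0 00 00 00 00.
K' ⊕ ipad = 86 36 36 36 36.  K' ⊕ opad = ec 5c 5c 5c 5c.
Inner input = (K'⊕ipad) ∥ m = 86 36 36 36 36 ∥ a6 90.
Inner hash: sum = 134+54+54+54+54+166+144 = 660; mod 256 = 148 → 94.
Outer input = (K'⊕opad) ∥ inner = ec 5c 5c 5c 5c ∥ 94.
Outer hash (tag): sum = 236+92+92+92+92+148 = 752; mod 256 = 240 → f0.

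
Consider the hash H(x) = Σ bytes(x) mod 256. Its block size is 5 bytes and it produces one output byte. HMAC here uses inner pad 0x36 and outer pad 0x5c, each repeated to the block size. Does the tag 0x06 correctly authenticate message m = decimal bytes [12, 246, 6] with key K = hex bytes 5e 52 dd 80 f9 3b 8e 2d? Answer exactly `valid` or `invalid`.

invalid

Key hex bytes 5e 52 dd 80 f9 3b 8e 2d is 8 bytes > B = 5, so hash it first: H(key) = fc, then zero-pad to 5 bytes: K' = fc 00 00 00 00.
K' ⊕ ipad = ca 36 36 36 36; K' ⊕ opad = a0 5c 5c 5c 5c.
Inner hash: sum = 202+54+54+54+54+12+246+6 = 682; mod 256 = 170 → aa.
Outer hash (recomputed tag): sum = 160+92+92+92+92+170 = 698; mod 256 = 186 → ba.
Recomputed tag = ba; claimed = 06 → mismatch.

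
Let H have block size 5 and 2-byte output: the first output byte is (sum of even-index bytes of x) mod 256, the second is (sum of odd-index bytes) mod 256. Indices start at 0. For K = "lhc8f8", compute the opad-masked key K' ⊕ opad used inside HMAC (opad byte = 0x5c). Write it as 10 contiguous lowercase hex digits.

69845c5c5c

Key "lhc8f8" = 6c 68 63 38 66 38 is 6 bytes > B = 5, so hash it first: H(key) = 35 d8, then zero-pad to 5 bytes: K' = 35 d8 00 00 00.
XOR each byte with 0x5c: 35⊕5c=69, d8⊕5c=84, 00⊕5c=5c, 00⊕5c=5c, 00⊕5c=5c.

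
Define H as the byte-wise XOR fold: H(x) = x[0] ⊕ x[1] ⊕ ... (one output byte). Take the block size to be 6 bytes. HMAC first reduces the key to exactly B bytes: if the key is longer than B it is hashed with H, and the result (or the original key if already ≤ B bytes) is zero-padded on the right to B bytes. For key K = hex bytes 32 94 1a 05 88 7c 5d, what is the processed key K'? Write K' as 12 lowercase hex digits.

100000000000

|K| = 7 > B = 6, so first hash the key.
H(K): XOR 32⊕94⊕1a⊕05⊕88⊕7c⊕5d = 10.
Zero-pad H(K) = 10 to 6 bytes: K' = 10 00 00 00 00 00.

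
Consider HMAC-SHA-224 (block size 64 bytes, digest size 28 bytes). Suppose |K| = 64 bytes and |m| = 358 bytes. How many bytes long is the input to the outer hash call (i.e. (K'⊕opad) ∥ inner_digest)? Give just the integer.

Key is 64 ≤ 64 bytes, zero-padded: |K'| = 64.
Outer input = (K'⊕opad) ∥ H(inner) → 64 + 28 = 92 bytes.

92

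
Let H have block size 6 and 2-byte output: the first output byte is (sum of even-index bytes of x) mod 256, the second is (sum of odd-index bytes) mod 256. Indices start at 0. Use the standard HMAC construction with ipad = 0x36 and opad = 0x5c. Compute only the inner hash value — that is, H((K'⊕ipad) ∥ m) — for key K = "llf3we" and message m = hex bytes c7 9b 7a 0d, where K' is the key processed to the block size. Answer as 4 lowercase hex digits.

2c5a

Key "llf3we" = 6c 6c 66 33 77 65 is exactly B = 6 bytes: K' = 6c 6c 66 33 77 65.
K' ⊕ ipad = 5a 5a 50 05 41 53.
Inner input = 5a 5a 50 05 41 53 ∥ c7 9b 7a 0d.
Inner hash: even-index sum = 556 mod 256 = 44; odd-index sum = 346 mod 256 = 90 → 2c 5a.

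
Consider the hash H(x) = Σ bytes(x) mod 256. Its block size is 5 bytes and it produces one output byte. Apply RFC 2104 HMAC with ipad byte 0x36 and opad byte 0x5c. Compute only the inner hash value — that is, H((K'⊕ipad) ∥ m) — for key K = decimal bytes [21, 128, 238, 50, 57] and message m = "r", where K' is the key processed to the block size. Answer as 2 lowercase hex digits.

36

Key decimal bytes [21, 128, 238, 50, 57] = 15 80 ee 32 39 is exactly B = 5 bytes: K' = 15 80 ee 32 39.
K' ⊕ ipad = 23 b6 d8 04 0f.
Inner input = 23 b6 d8 04 0f ∥ 72.
Inner hash: sum = 35+182+216+4+15+114 = 566; mod 256 = 54 → 36.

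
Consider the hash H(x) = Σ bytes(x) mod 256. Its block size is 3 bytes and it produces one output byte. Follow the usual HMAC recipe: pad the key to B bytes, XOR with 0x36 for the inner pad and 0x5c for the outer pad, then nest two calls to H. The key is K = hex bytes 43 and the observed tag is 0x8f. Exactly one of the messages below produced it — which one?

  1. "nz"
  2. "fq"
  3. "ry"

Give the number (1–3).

2

Key hex bytes 43 is 1 byte ≤ B = 3; zero-pad to 3 bytes: K' = 43 00 00.
K' ⊕ ipad = 75 36 36; K' ⊕ opad = 1f 5c 5c.
m1: inner = H(75 36 36 6e 7a) = c9; tag = H(1f 5c 5c c9) = a0
m2: inner = H(75 36 36 66 71) = b8; tag = H(1f 5c 5c b8) = 8f ← matches
m3: inner = H(75 36 36 72 79) = cc; tag = H(1f 5c 5c cc) = a3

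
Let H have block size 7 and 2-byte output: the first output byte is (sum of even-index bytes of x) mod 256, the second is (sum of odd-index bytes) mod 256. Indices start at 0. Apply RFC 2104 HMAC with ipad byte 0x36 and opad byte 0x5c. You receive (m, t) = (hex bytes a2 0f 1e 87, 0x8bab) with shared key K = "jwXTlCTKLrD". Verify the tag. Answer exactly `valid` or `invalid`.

valid

Key "jwXTlCTKLrD" = 6a 77 58 54 6c 43 54 4b 4c 72 44 is 11 bytes > B = 7, so hash it first: H(key) = 12 cb, then zero-pad to 7 bytes: K' = 12 cb 00 00 00 00 00.
K' ⊕ ipad = 24 fd 36 36 36 36 36; K' ⊕ opad = 4e 97 5c 5c 5c 5c 5c.
Inner hash: even-index sum = 348 mod 256 = 92; odd-index sum = 553 mod 256 = 41 → 5c 29.
Outer hash (recomputed tag): even-index sum = 395 mod 256 = 139; odd-index sum = 427 mod 256 = 171 → 8b ab.
Recomputed tag = 8bab; claimed = 8bab → match.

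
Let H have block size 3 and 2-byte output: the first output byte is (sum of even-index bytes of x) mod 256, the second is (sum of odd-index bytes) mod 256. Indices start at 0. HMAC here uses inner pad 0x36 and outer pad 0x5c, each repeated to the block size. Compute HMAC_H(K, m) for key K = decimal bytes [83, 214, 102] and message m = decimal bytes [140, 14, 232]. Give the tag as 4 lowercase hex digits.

9d4d

Key decimal bytes [83, 214, 102] = 53 d6 66 is exactly B = 3 bytes: K' = 53 d6 66.
K' ⊕ ipad = 65 e0 50.  K' ⊕ opad = 0f 8a 3a.
Inner input = (K'⊕ipad) ∥ m = 65 e0 50 ∥ 8c 0e e8.
Inner hash: even-index sum = 195 mod 256 = 195; odd-index sum = 596 mod 256 = 84 → c3 54.
Outer input = (K'⊕opad) ∥ inner = 0f 8a 3a ∥ c3 54.
Outer hash (tag): even-index sum = 157 mod 256 = 157; odd-index sum = 333 mod 256 = 77 → 9d 4d.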